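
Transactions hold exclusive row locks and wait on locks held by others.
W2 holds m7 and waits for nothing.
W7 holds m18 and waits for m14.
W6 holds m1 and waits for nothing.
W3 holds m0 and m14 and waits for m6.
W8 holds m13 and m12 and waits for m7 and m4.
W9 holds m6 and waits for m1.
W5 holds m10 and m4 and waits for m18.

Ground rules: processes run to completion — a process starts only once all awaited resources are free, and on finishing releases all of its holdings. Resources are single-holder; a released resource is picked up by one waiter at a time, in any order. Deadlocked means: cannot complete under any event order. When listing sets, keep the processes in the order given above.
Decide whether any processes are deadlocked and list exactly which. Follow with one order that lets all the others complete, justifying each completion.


The deadlocked set is empty.
Key observation: all waits point, directly or indirectly, at processes that can finish, so nothing is permanently blocked.
A valid finishing order for the others: W6, W9, W2, W3, W7, W5, W8.
Step-by-step check:
  run W6 (it waits on nothing); releases m1
  W9: everything it awaited (m1) is free; runs, freeing m6
  run W2 (it waits on nothing); releases m7
  W3: everything it awaited (m6) is free; runs, freeing m0 and m14
  W7: everything it awaited (m14) is free; runs, freeing m18
  W5: everything it awaited (m18) is free; runs, freeing m10 and m4
  W8: everything it awaited (m7 and m4) is free; runs, freeing m13 and m12


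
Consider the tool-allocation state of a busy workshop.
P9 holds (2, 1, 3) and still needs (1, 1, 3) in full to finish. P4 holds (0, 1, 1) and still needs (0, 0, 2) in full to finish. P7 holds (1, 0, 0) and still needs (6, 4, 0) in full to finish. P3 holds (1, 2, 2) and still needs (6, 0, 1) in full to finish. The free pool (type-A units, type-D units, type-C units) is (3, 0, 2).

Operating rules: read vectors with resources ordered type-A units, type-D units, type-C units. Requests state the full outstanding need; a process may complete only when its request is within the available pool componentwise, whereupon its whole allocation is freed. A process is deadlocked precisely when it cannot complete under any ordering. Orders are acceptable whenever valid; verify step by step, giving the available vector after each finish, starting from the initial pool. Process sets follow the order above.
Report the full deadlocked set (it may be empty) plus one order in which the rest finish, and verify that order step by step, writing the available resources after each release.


The deadlocked set is P7 and P3.
Key observation: type-A units is the bottleneck — with P4, P9 done the pool holds (5, 2, 6), short of every remaining need.
The rest can finish in the order P4, P9. Step-by-step check:
  pool = (3, 0, 2)
  run P4 (needs (0, 0, 2), free (3, 0, 2)); after release of (0, 1, 1) the pool is (3, 1, 3)
  run P9 (needs (1, 1, 3), free (3, 1, 3)); after release of (2, 1, 3) the pool is (5, 2, 6)
The blocked processes can never fit:
  P7 still needs (6, 4, 0) but only (5, 2, 6) is free — short on type-A units and type-D units
  P3 still needs (6, 0, 1) but only (5, 2, 6) is free — short on type-A units


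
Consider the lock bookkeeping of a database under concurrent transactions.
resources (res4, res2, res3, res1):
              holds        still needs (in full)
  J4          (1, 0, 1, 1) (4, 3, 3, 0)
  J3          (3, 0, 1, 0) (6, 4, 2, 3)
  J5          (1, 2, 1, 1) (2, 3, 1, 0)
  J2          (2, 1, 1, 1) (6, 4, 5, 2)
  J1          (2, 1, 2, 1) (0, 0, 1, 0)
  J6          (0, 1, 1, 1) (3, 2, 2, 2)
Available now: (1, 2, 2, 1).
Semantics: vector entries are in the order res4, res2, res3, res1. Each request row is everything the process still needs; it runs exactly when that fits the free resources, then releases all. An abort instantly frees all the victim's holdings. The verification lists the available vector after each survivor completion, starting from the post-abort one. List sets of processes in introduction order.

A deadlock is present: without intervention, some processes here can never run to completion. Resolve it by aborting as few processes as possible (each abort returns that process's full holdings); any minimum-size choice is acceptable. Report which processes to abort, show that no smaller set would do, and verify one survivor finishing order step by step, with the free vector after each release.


Abort J2.
Key observation: J3 was stuck for good until J2 gave back (2, 1, 1, 1); in the order shown it finishes at step 3.
Minimality: the empty abort set fails — the state is deadlocked as it stands.
One survivor order: J1, J5, J3, J4, J6. Walking it through (post-abort pool first):
  pool = (3, 3, 3, 2)
  J1 needs (0, 0, 1, 0) <= (3, 3, 3, 2) -> finishes; pool += (2, 1, 2, 1) = (5, 4, 5, 3)
  J5 needs (2, 3, 1, 0) <= (5, 4, 5, 3) -> finishes; pool += (1, 2, 1, 1) = (6, 6, 6, 4)
  J3 needs (6, 4, 2, 3) <= (6, 6, 6, 4) -> finishes; pool += (3, 0, 1, 0) = (9, 6, 7, 4)
  J4 needs (4, 3, 3, 0) <= (9, 6, 7, 4) -> finishes; pool += (1, 0, 1, 1) = (10, 6, 8, 5)
  J6 needs (3, 2, 2, 2) <= (10, 6, 8, 5) -> finishes; pool += (0, 1, 1, 1) = (10, 7, 9, 6)


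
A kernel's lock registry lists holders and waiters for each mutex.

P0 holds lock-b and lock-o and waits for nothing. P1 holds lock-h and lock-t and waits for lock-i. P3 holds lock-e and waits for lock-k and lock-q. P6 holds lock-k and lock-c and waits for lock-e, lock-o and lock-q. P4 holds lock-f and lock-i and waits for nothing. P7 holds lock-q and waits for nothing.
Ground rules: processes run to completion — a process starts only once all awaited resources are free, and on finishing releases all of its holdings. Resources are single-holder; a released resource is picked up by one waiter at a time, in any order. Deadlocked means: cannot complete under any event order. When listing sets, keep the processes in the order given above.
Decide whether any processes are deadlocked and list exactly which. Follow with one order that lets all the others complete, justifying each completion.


Deadlocked set: P3 and P6.
Key observation: the wait chain closes on itself along P3 -> P6 -> P3; no other process is dragged down with it.
One completion order for the rest: P4, P0, P1, P7.
Walking it through:
  run P4 (it waits on nothing); releases lock-f and lock-i
  run P0 (it waits on nothing); releases lock-b and lock-o
  P1: everything it awaited (lock-i) is free; runs, freeing lock-h and lock-t
  run P7 (it waits on nothing); releases lock-q


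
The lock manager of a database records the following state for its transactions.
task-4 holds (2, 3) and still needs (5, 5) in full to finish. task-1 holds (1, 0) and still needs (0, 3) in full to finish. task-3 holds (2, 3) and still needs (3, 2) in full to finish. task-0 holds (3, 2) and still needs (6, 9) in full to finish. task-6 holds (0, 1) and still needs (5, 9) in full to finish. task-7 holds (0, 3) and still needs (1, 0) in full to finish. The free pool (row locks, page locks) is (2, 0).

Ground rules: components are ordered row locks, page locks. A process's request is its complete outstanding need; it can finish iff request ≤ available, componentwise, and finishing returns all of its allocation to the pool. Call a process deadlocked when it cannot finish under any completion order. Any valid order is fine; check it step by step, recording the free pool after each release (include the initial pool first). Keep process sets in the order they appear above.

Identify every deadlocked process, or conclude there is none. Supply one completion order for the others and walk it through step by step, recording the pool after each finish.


The deadlocked set is empty.
Key observation: no deadlock: task-7 fits now, and the freed resources carry the rest through.
A valid finishing order for the others: task-7, task-1, task-3, task-4, task-6, task-0. Check, step by step:
  pool = (2, 0)
  task-7 needs (1, 0) <= (2, 0) -> finishes; pool += (0, 3) = (2, 3)
  task-1 needs (0, 3) <= (2, 3) -> finishes; pool += (1, 0) = (3, 3)
  task-3 needs (3, 2) <= (3, 3) -> finishes; pool += (2, 3) = (5, 6)
  task-4 needs (5, 5) <= (5, 6) -> finishes; pool += (2, 3) = (7, 9)
  task-6 needs (5, 9) <= (7, 9) -> finishes; pool += (0, 1) = (7, 10)
  task-0 needs (6, 9) <= (7, 10) -> finishes; pool += (3, 2) = (10, 12)


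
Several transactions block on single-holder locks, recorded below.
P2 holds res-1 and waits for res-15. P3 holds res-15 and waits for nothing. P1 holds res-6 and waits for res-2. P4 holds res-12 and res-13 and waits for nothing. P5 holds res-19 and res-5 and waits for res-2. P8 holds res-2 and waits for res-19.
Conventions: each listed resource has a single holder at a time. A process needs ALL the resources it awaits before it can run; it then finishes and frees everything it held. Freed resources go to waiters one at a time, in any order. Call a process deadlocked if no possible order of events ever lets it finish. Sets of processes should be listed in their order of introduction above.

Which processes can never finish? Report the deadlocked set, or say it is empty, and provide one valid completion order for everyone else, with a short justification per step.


The deadlocked set is P1, P5 and P8.
Key observation: the cycle P8 -> P5 -> P8 can never break — each member waits on the next; P1 waits into the deadlock from upstream.
One completion order for the rest: P3, P4, P2.
Check, step by step:
  run P3 (it waits on nothing); releases res-15
  run P4 (it waits on nothing); releases res-12 and res-13
  run P2 (all its waits — res-15 — are resolved); releases res-1


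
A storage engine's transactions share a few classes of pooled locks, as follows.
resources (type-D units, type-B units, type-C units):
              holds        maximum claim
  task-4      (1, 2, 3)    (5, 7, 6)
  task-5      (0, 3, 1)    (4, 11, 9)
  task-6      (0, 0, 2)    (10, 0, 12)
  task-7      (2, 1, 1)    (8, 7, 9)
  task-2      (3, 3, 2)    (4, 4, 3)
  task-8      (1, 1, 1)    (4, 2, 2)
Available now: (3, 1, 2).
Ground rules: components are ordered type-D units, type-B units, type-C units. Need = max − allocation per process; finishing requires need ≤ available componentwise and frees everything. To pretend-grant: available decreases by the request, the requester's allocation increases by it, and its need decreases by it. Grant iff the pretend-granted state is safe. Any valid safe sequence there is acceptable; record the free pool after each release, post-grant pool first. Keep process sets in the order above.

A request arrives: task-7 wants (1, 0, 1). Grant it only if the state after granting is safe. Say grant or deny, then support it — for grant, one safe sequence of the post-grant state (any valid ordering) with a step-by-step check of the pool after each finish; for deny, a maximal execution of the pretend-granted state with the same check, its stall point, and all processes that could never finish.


GRANT: granting preserves safety; a valid post-grant sequence is task-2, task-8, task-4, task-7, task-5, task-6.
Key observation: (2, 1, 1) free after granting still covers task-2 first, and each release covers the next.
Verifying the post-grant state step by step:
  pool = (2, 1, 1)
  task-2 needs (1, 1, 1) <= (2, 1, 1) -> finishes; pool += (3, 3, 2) = (5, 4, 3)
  task-8 needs (3, 1, 1) <= (5, 4, 3) -> finishes; pool += (1, 1, 1) = (6, 5, 4)
  task-4 needs (4, 5, 3) <= (6, 5, 4) -> finishes; pool += (1, 2, 3) = (7, 7, 7)
  task-7 needs (5, 6, 7) <= (7, 7, 7) -> finishes; pool += (3, 1, 2) = (10, 8, 9)
  task-5 needs (4, 8, 8) <= (10, 8, 9) -> finishes; pool += (0, 3, 1) = (10, 11, 10)
  task-6 needs (10, 0, 10) <= (10, 11, 10) -> finishes; pool += (0, 0, 2) = (10, 11, 12)


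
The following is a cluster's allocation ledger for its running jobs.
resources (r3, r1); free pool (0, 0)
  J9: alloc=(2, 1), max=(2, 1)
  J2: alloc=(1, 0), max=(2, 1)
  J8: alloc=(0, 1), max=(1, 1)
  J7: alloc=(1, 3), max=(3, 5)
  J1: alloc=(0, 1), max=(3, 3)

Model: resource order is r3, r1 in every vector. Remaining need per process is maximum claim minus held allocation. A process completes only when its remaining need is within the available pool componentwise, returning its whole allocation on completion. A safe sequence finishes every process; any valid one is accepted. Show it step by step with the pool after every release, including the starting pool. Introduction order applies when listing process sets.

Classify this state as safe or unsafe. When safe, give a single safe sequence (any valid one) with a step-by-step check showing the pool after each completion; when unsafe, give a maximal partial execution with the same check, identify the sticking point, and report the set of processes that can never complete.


The state is SAFE; one workable sequence: J9, J8, J2, J1, J7.
Key observation: J1 marks the first exact bind of the order: its need (3, 2) fits the free (3, 2) with zero slack on a requested resource.
Verifying each step:
  pool = (0, 0)
  J9 needs (0, 0) <= (0, 0) -> finishes; pool += (2, 1) = (2, 1)
  J8 needs (1, 0) <= (2, 1) -> finishes; pool += (0, 1) = (2, 2)
  J2 needs (1, 1) <= (2, 2) -> finishes; pool += (1, 0) = (3, 2)
  J1 needs (3, 2) <= (3, 2) -> finishes; pool += (0, 1) = (3, 3)
  J7 needs (2, 2) <= (3, 3) -> finishes; pool += (1, 3) = (4, 6)


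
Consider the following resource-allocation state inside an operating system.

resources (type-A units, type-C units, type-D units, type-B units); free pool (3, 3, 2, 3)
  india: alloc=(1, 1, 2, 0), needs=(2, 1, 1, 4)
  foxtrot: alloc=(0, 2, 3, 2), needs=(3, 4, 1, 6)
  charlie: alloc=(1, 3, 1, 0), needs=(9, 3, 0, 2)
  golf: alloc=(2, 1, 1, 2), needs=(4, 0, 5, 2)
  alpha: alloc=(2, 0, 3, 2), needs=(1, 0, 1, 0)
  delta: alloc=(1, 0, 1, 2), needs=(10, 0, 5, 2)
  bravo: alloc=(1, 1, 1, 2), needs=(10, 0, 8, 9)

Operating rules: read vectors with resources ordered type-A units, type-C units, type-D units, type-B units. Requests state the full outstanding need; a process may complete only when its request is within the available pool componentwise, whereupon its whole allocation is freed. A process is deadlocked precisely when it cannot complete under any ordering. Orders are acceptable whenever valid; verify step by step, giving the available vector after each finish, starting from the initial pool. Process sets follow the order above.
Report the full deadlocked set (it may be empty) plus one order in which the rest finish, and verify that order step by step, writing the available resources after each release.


Deadlocked: charlie, delta and bravo.
Key observation: alpha, golf, foxtrot, india can finish, but then (8, 7, 11, 9) is all there is, and the blocked group's type-A units demands exceed it.
One completion order for the rest: alpha, golf, foxtrot, india. Verifying each step:
  pool = (3, 3, 2, 3)
  alpha: need (1, 0, 1, 0) fits (3, 3, 2, 3); releases (2, 0, 3, 2), pool now (5, 3, 5, 5)
  golf: need (4, 0, 5, 2) fits (5, 3, 5, 5); releases (2, 1, 1, 2), pool now (7, 4, 6, 7)
  foxtrot: need (3, 4, 1, 6) fits (7, 4, 6, 7); releases (0, 2, 3, 2), pool now (7, 6, 9, 9)
  india: need (2, 1, 1, 4) fits (7, 6, 9, 9); releases (1, 1, 2, 0), pool now (8, 7, 11, 9)
None of the blocked processes ever fits:
  charlie still needs (9, 3, 0, 2) but only (8, 7, 11, 9) is free — short on type-A units
  delta still needs (10, 0, 5, 2) but only (8, 7, 11, 9) is free — short on type-A units
  bravo still needs (10, 0, 8, 9) but only (8, 7, 11, 9) is free — short on type-A units


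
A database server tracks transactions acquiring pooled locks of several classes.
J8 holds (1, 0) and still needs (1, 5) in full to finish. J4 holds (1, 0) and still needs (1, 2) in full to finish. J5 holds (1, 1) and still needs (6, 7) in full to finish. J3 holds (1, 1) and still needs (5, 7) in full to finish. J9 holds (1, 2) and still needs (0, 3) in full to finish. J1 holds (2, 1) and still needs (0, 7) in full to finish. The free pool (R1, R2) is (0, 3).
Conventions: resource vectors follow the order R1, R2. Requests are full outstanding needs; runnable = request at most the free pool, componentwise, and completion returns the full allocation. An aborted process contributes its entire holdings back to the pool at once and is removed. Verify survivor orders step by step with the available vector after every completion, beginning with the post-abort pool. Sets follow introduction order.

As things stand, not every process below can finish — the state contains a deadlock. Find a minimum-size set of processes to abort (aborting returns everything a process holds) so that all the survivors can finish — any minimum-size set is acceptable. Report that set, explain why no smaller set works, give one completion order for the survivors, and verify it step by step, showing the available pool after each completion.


Abort J5 and J1.
Key observation: the deadlocked J3 becomes finishable only because J5 and J1 released (3, 2); it completes at step 3 below.
Why nothing smaller works — every single abort fails: J8 alone leaves J5 blocked (short on R1 and R2); J4 alone leaves J5 blocked (short on R1 and R2); J5 alone leaves J3 blocked (short on R1 and R2); J3 alone leaves J5 blocked (short on R1 and R2); J9 alone leaves J5 blocked (short on R1 and R2); J1 alone leaves J5 blocked (short on R1 and R2).
One survivor order: J9, J8, J3, J4. Step-by-step check (post-abort pool first):
  pool = (3, 5)
  J9: need (0, 3) fits (3, 5); releases (1, 2), pool now (4, 7)
  J8: need (1, 5) fits (4, 7); releases (1, 0), pool now (5, 7)
  J3: need (5, 7) fits (5, 7); releases (1, 1), pool now (6, 8)
  J4: need (1, 2) fits (6, 8); releases (1, 0), pool now (7, 8)


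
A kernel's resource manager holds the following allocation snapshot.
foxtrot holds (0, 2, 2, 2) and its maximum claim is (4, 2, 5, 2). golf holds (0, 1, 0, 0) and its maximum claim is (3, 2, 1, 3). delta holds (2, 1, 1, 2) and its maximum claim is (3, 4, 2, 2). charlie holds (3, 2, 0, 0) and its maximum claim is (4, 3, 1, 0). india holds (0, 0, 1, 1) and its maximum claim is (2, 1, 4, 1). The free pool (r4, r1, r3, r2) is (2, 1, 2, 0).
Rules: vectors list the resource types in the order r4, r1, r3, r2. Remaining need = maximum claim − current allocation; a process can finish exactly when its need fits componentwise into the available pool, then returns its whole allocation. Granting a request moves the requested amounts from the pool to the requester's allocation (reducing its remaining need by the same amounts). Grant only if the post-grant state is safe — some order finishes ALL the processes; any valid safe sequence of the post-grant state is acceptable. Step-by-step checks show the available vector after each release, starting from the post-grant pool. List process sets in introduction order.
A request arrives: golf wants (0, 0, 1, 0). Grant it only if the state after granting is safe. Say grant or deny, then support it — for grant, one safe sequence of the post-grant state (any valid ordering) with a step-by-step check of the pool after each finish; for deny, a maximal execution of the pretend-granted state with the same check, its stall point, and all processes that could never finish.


DENY: after the grant no complete ordering would exist.
Key observation: after charlie, delta the pool peaks at (7, 4, 2, 2), and each blocked process is short somewhere: foxtrot on r3; golf on r2; india on r3.
Pretend the grant happened; the run charlie, delta goes as far as possible. Verifying each step:
  pool = (2, 1, 1, 0)
  run charlie (needs (1, 1, 1, 0), free (2, 1, 1, 0)); after release of (3, 2, 0, 0) the pool is (5, 3, 1, 0)
  run delta (needs (1, 3, 1, 0), free (5, 3, 1, 0)); after release of (2, 1, 1, 2) the pool is (7, 4, 2, 2)
  foxtrot cannot run: need (4, 0, 3, 0) vs free (7, 4, 2, 2) (insufficient r3)
  golf cannot run: need (3, 1, 0, 3) vs free (7, 4, 2, 2) (insufficient r2)
  india cannot run: need (2, 1, 3, 0) vs free (7, 4, 2, 2) (insufficient r3)
Post-grant, the permanently blocked set is foxtrot, golf and india.


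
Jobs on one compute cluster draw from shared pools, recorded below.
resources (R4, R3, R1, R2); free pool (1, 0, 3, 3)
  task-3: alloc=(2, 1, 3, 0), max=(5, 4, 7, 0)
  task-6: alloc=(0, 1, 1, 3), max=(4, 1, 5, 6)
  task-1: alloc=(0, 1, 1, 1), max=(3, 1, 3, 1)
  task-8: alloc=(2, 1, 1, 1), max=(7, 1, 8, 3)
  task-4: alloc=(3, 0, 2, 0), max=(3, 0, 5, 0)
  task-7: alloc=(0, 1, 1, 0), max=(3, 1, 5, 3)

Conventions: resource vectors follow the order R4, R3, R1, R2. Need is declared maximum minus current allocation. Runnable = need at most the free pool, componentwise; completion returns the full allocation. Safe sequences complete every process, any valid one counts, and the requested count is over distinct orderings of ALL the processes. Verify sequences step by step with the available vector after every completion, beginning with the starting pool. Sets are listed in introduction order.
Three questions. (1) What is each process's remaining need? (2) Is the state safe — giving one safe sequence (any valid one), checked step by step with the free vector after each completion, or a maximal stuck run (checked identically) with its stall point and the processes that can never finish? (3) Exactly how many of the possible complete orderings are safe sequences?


(1) Need matrix, components ordered R4, R3, R1, R2:
  task-3: (3, 3, 4, 0)
  task-6: (4, 0, 4, 3)
  task-1: (3, 0, 2, 0)
  task-8: (5, 0, 7, 2)
  task-4: (0, 0, 3, 0)
  task-7: (3, 0, 4, 3)
(2) SAFE. One safe sequence: task-4, task-6, task-7, task-1, task-3, task-8.
Key observation: the first exact fit in this order is task-4 — it needs (0, 0, 3, 0) with (1, 0, 3, 3) free, meeting a requested resource to the last unit.
Step-by-step check:
  pool = (1, 0, 3, 3)
  task-4 needs (0, 0, 3, 0) <= (1, 0, 3, 3) -> finishes; pool += (3, 0, 2, 0) = (4, 0, 5, 3)
  task-6 needs (4, 0, 4, 3) <= (4, 0, 5, 3) -> finishes; pool += (0, 1, 1, 3) = (4, 1, 6, 6)
  task-7 needs (3, 0, 4, 3) <= (4, 1, 6, 6) -> finishes; pool += (0, 1, 1, 0) = (4, 2, 7, 6)
  task-1 needs (3, 0, 2, 0) <= (4, 2, 7, 6) -> finishes; pool += (0, 1, 1, 1) = (4, 3, 8, 7)
  task-3 needs (3, 3, 4, 0) <= (4, 3, 8, 7) -> finishes; pool += (2, 1, 3, 0) = (6, 4, 11, 7)
  task-8 needs (5, 0, 7, 2) <= (6, 4, 11, 7) -> finishes; pool += (2, 1, 1, 1) = (8, 5, 12, 8)
(3) The exact count: 6 of the possible complete orderings are safe sequences.


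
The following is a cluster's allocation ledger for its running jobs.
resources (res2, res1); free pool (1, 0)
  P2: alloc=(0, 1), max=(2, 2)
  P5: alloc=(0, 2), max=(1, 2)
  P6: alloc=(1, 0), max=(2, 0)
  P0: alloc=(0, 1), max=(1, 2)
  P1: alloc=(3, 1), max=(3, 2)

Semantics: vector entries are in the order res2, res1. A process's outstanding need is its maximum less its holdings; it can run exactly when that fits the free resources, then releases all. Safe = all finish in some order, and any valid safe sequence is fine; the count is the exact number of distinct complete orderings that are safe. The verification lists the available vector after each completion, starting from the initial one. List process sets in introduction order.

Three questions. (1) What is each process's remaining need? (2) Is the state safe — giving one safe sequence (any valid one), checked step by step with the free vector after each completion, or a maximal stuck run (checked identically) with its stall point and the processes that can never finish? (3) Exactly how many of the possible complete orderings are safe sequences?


(1) Outstanding need per process (order res2, res1):
  P2: (2, 1)
  P5: (1, 0)
  P6: (1, 0)
  P0: (1, 1)
  P1: (0, 1)
(2) SAFE, for example via the order P5, P6, P2, P0, P1.
Key observation: the order's first zero-slack moment is P5 ((1, 0) needed, (1, 0) free — a requested resource with nothing to spare).
Walking it through:
  pool = (1, 0)
  run P5 (needs (1, 0), free (1, 0)); after release of (0, 2) the pool is (1, 2)
  run P6 (needs (1, 0), free (1, 2)); after release of (1, 0) the pool is (2, 2)
  run P2 (needs (2, 1), free (2, 2)); after release of (0, 1) the pool is (2, 3)
  run P0 (needs (1, 1), free (2, 3)); after release of (0, 1) the pool is (2, 4)
  run P1 (needs (0, 1), free (2, 4)); after release of (3, 1) the pool is (5, 5)
(3) Exactly 22 of the possible complete orderings are safe sequences.


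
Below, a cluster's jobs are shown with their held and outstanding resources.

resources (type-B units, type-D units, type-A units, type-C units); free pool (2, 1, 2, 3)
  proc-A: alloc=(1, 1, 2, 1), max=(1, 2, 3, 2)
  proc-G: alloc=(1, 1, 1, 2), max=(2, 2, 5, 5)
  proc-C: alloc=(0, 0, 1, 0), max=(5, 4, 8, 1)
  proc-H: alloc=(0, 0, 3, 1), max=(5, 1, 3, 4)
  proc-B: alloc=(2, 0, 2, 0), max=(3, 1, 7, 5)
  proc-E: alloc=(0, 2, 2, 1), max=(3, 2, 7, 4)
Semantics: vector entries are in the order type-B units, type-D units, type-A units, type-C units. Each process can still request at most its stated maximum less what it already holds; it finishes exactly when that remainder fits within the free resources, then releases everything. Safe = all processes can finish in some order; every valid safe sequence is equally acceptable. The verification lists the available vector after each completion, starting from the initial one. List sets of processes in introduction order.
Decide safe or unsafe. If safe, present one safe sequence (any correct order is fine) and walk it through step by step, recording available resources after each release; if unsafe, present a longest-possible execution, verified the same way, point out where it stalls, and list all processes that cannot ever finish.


SAFE, for example via the order proc-A, proc-G, proc-B, proc-H, proc-E, proc-C.
Key observation: at proc-A the run first touches a limit — (0, 1, 1, 1) against (2, 1, 2, 3), exact on a resource it actually requests.
Check, step by step:
  pool = (2, 1, 2, 3)
  run proc-A (needs (0, 1, 1, 1), free (2, 1, 2, 3)); after release of (1, 1, 2, 1) the pool is (3, 2, 4, 4)
  run proc-G (needs (1, 1, 4, 3), free (3, 2, 4, 4)); after release of (1, 1, 1, 2) the pool is (4, 3, 5, 6)
  run proc-B (needs (1, 1, 5, 5), free (4, 3, 5, 6)); after release of (2, 0, 2, 0) the pool is (6, 3, 7, 6)
  run proc-H (needs (5, 1, 0, 3), free (6, 3, 7, 6)); after release of (0, 0, 3, 1) the pool is (6, 3, 10, 7)
  run proc-E (needs (3, 0, 5, 3), free (6, 3, 10, 7)); after release of (0, 2, 2, 1) the pool is (6, 5, 12, 8)
  run proc-C (needs (5, 4, 7, 1), free (6, 5, 12, 8)); after release of (0, 0, 1, 0) the pool is (6, 5, 13, 8)


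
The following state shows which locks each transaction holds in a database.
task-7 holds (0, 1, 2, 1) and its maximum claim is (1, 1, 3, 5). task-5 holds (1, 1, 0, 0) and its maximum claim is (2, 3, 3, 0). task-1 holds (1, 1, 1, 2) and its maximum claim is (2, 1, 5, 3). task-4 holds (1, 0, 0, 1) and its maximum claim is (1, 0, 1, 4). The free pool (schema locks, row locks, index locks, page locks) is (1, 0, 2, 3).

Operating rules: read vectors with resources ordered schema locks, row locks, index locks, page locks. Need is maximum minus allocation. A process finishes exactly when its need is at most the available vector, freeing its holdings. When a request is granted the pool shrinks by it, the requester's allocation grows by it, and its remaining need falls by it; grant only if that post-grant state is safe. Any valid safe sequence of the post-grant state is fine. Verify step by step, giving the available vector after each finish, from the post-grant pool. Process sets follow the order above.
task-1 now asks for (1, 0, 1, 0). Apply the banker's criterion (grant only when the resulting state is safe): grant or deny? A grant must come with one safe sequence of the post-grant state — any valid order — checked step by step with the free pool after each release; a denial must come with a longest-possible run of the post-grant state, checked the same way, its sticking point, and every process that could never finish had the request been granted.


GRANT: granting preserves safety; a valid post-grant sequence is task-4, task-7, task-1, task-5.
Key observation: granting shrinks the pool to (0, 0, 1, 3), yet task-4 still fits and the chain goes through.
Verifying the post-grant state step by step:
  pool = (0, 0, 1, 3)
  task-4 needs (0, 0, 1, 3) <= (0, 0, 1, 3) -> finishes; pool += (1, 0, 0, 1) = (1, 0, 1, 4)
  task-7 needs (1, 0, 1, 4) <= (1, 0, 1, 4) -> finishes; pool += (0, 1, 2, 1) = (1, 1, 3, 5)
  task-1 needs (0, 0, 3, 1) <= (1, 1, 3, 5) -> finishes; pool += (2, 1, 2, 2) = (3, 2, 5, 7)
  task-5 needs (1, 2, 3, 0) <= (3, 2, 5, 7) -> finishes; pool += (1, 1, 0, 0) = (4, 3, 5, 7)


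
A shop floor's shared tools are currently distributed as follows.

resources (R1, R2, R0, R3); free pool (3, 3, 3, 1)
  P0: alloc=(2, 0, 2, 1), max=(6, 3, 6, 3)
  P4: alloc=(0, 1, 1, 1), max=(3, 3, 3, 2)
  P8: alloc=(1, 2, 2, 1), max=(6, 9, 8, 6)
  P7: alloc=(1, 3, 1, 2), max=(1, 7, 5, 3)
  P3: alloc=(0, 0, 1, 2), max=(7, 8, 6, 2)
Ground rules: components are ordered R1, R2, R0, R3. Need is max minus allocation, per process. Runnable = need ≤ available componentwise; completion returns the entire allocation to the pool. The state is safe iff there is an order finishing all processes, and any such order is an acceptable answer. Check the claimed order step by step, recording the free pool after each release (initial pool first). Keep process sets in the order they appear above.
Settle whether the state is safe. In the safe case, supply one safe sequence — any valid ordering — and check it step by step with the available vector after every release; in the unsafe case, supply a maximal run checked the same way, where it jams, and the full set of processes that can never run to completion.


SAFE — a valid safe sequence is P4, P7, P0, P8, P3.
Key observation: reading the order forward, P4 is the first process whose need (3, 2, 2, 1) meets the free pool (3, 3, 3, 1) exactly on a resource it requests.
Step-by-step check:
  pool = (3, 3, 3, 1)
  P4 needs (3, 2, 2, 1) <= (3, 3, 3, 1) -> finishes; pool += (0, 1, 1, 1) = (3, 4, 4, 2)
  P7 needs (0, 4, 4, 1) <= (3, 4, 4, 2) -> finishes; pool += (1, 3, 1, 2) = (4, 7, 5, 4)
  P0 needs (4, 3, 4, 2) <= (4, 7, 5, 4) -> finishes; pool += (2, 0, 2, 1) = (6, 7, 7, 5)
  P8 needs (5, 7, 6, 5) <= (6, 7, 7, 5) -> finishes; pool += (1, 2, 2, 1) = (7, 9, 9, 6)
  P3 needs (7, 8, 5, 0) <= (7, 9, 9, 6) -> finishes; pool += (0, 0, 1, 2) = (7, 9, 10, 8)


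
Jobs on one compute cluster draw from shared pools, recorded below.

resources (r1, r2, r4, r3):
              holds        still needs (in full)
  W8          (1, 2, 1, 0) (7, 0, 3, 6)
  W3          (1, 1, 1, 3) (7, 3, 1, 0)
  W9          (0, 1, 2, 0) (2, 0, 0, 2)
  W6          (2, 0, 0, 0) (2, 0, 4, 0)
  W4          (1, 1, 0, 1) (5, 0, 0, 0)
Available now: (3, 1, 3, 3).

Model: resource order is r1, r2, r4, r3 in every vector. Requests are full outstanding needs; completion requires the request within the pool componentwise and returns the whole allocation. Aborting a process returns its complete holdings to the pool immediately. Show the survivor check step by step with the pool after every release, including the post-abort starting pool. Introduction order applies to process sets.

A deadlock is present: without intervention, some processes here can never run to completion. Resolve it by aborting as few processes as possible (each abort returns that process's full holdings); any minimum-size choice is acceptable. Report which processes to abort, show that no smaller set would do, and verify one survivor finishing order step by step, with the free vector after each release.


Minimum abort set: W8.
Key observation: the returned (1, 2, 1, 0) from W8 is what brings W3 — unrunnable before, under any order — into play at step 3.
No smaller set exists: with zero aborts the deadlock remains.
The survivors complete as W6, W4, W3, W9. Check, step by step (starting from the post-abort pool):
  pool = (4, 3, 4, 3)
  W6: need (2, 0, 4, 0) fits (4, 3, 4, 3); releases (2, 0, 0, 0), pool now (6, 3, 4, 3)
  W4: need (5, 0, 0, 0) fits (6, 3, 4, 3); releases (1, 1, 0, 1), pool now (7, 4, 4, 4)
  W3: need (7, 3, 1, 0) fits (7, 4, 4, 4); releases (1, 1, 1, 3), pool now (8, 5, 5, 7)
  W9: need (2, 0, 0, 2) fits (8, 5, 5, 7); releases (0, 1, 2, 0), pool now (8, 6, 7, 7)


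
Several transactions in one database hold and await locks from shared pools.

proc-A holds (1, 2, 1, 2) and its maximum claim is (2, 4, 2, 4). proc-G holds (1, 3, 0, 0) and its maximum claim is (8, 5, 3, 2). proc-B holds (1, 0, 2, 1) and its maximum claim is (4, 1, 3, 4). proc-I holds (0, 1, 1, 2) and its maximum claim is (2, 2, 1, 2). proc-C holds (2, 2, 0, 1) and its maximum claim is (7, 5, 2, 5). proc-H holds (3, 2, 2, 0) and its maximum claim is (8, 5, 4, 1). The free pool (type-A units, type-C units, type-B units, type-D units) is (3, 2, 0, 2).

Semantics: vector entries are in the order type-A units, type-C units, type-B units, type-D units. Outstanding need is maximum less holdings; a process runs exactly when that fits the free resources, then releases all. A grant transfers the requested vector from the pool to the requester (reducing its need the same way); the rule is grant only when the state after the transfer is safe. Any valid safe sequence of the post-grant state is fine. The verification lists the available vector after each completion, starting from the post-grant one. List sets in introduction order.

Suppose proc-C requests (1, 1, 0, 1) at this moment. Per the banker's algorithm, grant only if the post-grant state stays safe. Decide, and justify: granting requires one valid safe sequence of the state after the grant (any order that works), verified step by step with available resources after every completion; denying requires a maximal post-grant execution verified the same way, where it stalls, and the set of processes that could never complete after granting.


GRANT. The post-grant state is safe; one safe sequence: proc-I, proc-A, proc-B, proc-C, proc-G, proc-H.
Key observation: (2, 1, 0, 1) free after granting still covers proc-I first, and each release covers the next.
Check on the post-grant state, step by step:
  pool = (2, 1, 0, 1)
  proc-I: need (2, 1, 0, 0) fits (2, 1, 0, 1); releases (0, 1, 1, 2), pool now (2, 2, 1, 3)
  proc-A: need (1, 2, 1, 2) fits (2, 2, 1, 3); releases (1, 2, 1, 2), pool now (3, 4, 2, 5)
  proc-B: need (3, 1, 1, 3) fits (3, 4, 2, 5); releases (1, 0, 2, 1), pool now (4, 4, 4, 6)
  proc-C: need (4, 2, 2, 3) fits (4, 4, 4, 6); releases (3, 3, 0, 2), pool now (7, 7, 4, 8)
  proc-G: need (7, 2, 3, 2) fits (7, 7, 4, 8); releases (1, 3, 0, 0), pool now (8, 10, 4, 8)
  proc-H: need (5, 3, 2, 1) fits (8, 10, 4, 8); releases (3, 2, 2, 0), pool now (11, 12, 6, 8)


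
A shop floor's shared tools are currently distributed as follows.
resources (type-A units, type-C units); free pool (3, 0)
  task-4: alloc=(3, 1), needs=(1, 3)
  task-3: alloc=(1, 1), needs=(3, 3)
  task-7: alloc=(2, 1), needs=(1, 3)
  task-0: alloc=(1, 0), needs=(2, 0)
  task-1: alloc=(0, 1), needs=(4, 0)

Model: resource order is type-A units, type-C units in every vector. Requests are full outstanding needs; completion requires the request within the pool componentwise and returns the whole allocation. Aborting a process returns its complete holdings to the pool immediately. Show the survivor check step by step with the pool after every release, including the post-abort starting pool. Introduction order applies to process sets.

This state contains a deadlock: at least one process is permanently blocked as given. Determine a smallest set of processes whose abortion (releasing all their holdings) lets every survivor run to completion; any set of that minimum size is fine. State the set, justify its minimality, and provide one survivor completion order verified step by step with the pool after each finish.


The answer: abort task-4 and task-3.
Key observation: no ordering could ever have run task-7 before the abort of task-4 and task-3; with (4, 2) back in the pool it fits at step 3.
Minimality, checking each single-abort alternative: task-4 alone leaves task-3 blocked (short on type-C units); task-3 alone leaves task-4 blocked (short on type-C units); task-7 alone leaves task-4 blocked (short on type-C units); task-0 alone leaves task-4 blocked (short on type-C units); task-1 alone leaves task-4 blocked (short on type-C units).
The survivors complete as task-1, task-0, task-7. Check, step by step (starting from the post-abort pool):
  pool = (7, 2)
  task-1: need (4, 0) fits (7, 2); releases (0, 1), pool now (7, 3)
  task-0: need (2, 0) fits (7, 3); releases (1, 0), pool now (8, 3)
  task-7: need (1, 3) fits (8, 3); releases (2, 1), pool now (10, 4)


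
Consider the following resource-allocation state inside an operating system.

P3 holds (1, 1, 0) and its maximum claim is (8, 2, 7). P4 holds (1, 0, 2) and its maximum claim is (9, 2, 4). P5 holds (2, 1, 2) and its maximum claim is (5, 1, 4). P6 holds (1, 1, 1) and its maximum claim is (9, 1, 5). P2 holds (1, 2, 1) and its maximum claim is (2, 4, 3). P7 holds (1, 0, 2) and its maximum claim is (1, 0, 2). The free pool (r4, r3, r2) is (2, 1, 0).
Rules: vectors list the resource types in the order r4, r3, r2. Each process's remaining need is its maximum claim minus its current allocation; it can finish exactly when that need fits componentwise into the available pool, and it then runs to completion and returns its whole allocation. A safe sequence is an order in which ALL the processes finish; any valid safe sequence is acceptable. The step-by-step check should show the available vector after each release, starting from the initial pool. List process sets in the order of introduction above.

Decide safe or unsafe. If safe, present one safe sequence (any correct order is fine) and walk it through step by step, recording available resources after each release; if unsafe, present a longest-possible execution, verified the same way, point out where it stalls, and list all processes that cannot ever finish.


UNSAFE.
Key observation: the pool after P7, P5, P2 is (6, 4, 5); every surviving request exceeds it in r4, so progress ends there.
A maximal execution: P7, P5, P2 — then nothing else fits. Step-by-step check:
  pool = (2, 1, 0)
  run P7 (needs (0, 0, 0), free (2, 1, 0)); after release of (1, 0, 2) the pool is (3, 1, 2)
  run P5 (needs (3, 0, 2), free (3, 1, 2)); after release of (2, 1, 2) the pool is (5, 2, 4)
  run P2 (needs (1, 2, 2), free (5, 2, 4)); after release of (1, 2, 1) the pool is (6, 4, 5)
  P3 still needs (7, 1, 7) but only (6, 4, 5) is free — short on r4 and r2
  P4 still needs (8, 2, 2) but only (6, 4, 5) is free — short on r4
  P6 still needs (8, 0, 4) but only (6, 4, 5) is free — short on r4
Permanently blocked: P3, P4 and P6.


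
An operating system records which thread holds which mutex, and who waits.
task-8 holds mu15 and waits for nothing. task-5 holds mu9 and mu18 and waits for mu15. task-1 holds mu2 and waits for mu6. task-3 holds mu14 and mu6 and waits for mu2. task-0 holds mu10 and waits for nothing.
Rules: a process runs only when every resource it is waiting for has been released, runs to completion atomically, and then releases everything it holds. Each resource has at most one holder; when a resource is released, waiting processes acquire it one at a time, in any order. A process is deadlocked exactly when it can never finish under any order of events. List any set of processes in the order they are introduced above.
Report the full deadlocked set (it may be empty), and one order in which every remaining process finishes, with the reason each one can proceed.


Deadlocked: task-1 and task-3.
Key observation: the cycle task-1 -> task-3 -> task-1 can never break — each member waits on the next; no other process is dragged down with it.
The rest can finish in the order task-8, task-5, task-0.
Walking it through:
  task-8 waits on nothing -> runs at once and releases mu15
  task-5: everything it awaited (mu15) is free; runs, freeing mu9 and mu18
  task-0 waits on nothing -> runs at once and releases mu10


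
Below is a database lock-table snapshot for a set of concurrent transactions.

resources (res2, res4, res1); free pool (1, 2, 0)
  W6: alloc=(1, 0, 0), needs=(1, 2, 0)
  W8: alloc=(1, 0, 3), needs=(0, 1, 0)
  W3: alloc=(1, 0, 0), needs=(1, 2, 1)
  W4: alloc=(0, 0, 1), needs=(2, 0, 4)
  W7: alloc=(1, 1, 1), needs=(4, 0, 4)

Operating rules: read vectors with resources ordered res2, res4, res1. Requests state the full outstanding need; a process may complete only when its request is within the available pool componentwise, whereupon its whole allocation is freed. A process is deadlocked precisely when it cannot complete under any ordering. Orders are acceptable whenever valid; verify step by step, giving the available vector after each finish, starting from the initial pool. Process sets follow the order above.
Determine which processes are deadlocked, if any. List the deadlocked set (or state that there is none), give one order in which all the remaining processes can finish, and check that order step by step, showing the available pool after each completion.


Deadlocked set: W4 and W7.
Key observation: the wall is res1: completing W6, W8, W3 brings the pool only to (4, 2, 3), and all the rest need more.
The rest can finish in the order W6, W8, W3. Check, step by step:
  pool = (1, 2, 0)
  W6 needs (1, 2, 0) <= (1, 2, 0) -> finishes; pool += (1, 0, 0) = (2, 2, 0)
  W8 needs (0, 1, 0) <= (2, 2, 0) -> finishes; pool += (1, 0, 3) = (3, 2, 3)
  W3 needs (1, 2, 1) <= (3, 2, 3) -> finishes; pool += (1, 0, 0) = (4, 2, 3)
The stuck group stays short no matter what:
  W4 still needs (2, 0, 4) but only (4, 2, 3) is free — short on res1
  W7 still needs (4, 0, 4) but only (4, 2, 3) is free — short on res1
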